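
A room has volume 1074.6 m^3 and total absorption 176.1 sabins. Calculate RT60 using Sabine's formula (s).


Given values:
  V = 1074.6 m^3
  A = 176.1 sabins
Formula: RT60 = 0.161 * V / A
Numerator: 0.161 * 1074.6 = 173.0106
RT60 = 173.0106 / 176.1 = 0.982

0.982 s


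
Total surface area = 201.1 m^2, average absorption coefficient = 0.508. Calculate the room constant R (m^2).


Given values:
  S = 201.1 m^2, alpha = 0.508
Formula: R = S * alpha / (1 - alpha)
Numerator: 201.1 * 0.508 = 102.1588
Denominator: 1 - 0.508 = 0.492
R = 102.1588 / 0.492 = 207.64

207.64 m^2


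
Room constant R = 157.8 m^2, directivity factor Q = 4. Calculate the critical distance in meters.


Given values:
  R = 157.8 m^2, Q = 4
Formula: d_c = 0.141 * sqrt(Q * R)
Compute Q * R = 4 * 157.8 = 631.2
Compute sqrt(631.2) = 25.1237
d_c = 0.141 * 25.1237 = 3.542

3.542 m


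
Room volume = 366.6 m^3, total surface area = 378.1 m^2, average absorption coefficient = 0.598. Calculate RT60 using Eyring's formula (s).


Given values:
  V = 366.6 m^3, S = 378.1 m^2, alpha = 0.598
Formula: RT60 = 0.161 * V / (-S * ln(1 - alpha))
Compute ln(1 - 0.598) = ln(0.402) = -0.911303
Denominator: -378.1 * -0.911303 = 344.5637
Numerator: 0.161 * 366.6 = 59.0226
RT60 = 59.0226 / 344.5637 = 0.171

0.171 s


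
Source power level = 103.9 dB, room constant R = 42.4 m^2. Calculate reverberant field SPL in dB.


Given values:
  Lw = 103.9 dB, R = 42.4 m^2
Formula: SPL = Lw + 10 * log10(4 / R)
Compute 4 / R = 4 / 42.4 = 0.09434
Compute 10 * log10(0.09434) = -10.253
SPL = 103.9 + (-10.253) = 93.65

93.65 dB


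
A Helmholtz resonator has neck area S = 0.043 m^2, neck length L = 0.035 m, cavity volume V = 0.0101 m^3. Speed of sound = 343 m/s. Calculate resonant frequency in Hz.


Given values:
  S = 0.043 m^2, L = 0.035 m, V = 0.0101 m^3, c = 343 m/s
Formula: f = (c / (2*pi)) * sqrt(S / (V * L))
Compute V * L = 0.0101 * 0.035 = 0.0003535
Compute S / (V * L) = 0.043 / 0.0003535 = 121.6407
Compute sqrt(121.6407) = 11.029084
Compute c / (2*pi) = 343 / 6.283185 = 54.590148
f = 54.590148 * 11.029084 = 602.08

602.08 Hz


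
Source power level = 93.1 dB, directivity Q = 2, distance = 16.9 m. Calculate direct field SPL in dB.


Given values:
  Lw = 93.1 dB, Q = 2, r = 16.9 m
Formula: SPL = Lw + 10 * log10(Q / (4 * pi * r^2))
Compute 4 * pi * r^2 = 4 * pi * 16.9^2 = 3589.0811
Compute Q / denom = 2 / 3589.0811 = 0.00055725
Compute 10 * log10(0.00055725) = -32.5395
SPL = 93.1 + (-32.5395) = 60.56

60.56 dB


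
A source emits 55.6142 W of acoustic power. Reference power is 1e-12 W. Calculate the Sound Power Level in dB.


Given values:
  W = 55.6142 W
  W_ref = 1e-12 W
Formula: SWL = 10 * log10(W / W_ref)
Compute ratio: W / W_ref = 55614200000000
Compute log10: log10(55614200000000) = 13.745186
Multiply: SWL = 10 * 13.745186 = 137.45

137.45 dB


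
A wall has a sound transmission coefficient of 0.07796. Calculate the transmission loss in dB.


Given values:
  tau = 0.07796
Formula: TL = 10 * log10(1 / tau)
Compute 1 / tau = 1 / 0.07796 = 12.8271
Compute log10(12.8271) = 1.108128
TL = 10 * 1.108128 = 11.08

11.08 dB


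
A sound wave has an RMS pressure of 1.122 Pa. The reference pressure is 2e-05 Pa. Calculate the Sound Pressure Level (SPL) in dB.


Given values:
  p = 1.122 Pa
  p_ref = 2e-05 Pa
Formula: SPL = 20 * log10(p / p_ref)
Compute ratio: p / p_ref = 1.122 / 2e-05 = 56100
Compute log10: log10(56100) = 4.748963
Multiply: SPL = 20 * 4.748963 = 94.98

94.98 dB


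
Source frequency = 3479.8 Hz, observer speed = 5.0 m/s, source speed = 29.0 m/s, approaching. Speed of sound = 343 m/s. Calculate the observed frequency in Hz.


Given values:
  f_s = 3479.8 Hz, v_o = 5.0 m/s, v_s = 29.0 m/s
  Direction: approaching
Formula: f_o = f_s * (c + v_o) / (c - v_s)
Numerator: c + v_o = 343 + 5.0 = 348.0
Denominator: c - v_s = 343 - 29.0 = 314.0
f_o = 3479.8 * 348.0 / 314.0 = 3856.59

3856.59 Hz


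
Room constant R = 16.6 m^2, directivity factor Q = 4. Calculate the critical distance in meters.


Given values:
  R = 16.6 m^2, Q = 4
Formula: d_c = 0.141 * sqrt(Q * R)
Compute Q * R = 4 * 16.6 = 66.4
Compute sqrt(66.4) = 8.1486
d_c = 0.141 * 8.1486 = 1.149

1.149 m


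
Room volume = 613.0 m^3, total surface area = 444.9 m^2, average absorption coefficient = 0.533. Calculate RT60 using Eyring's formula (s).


Given values:
  V = 613.0 m^3, S = 444.9 m^2, alpha = 0.533
Formula: RT60 = 0.161 * V / (-S * ln(1 - alpha))
Compute ln(1 - 0.533) = ln(0.467) = -0.761426
Denominator: -444.9 * -0.761426 = 338.7584
Numerator: 0.161 * 613.0 = 98.693
RT60 = 98.693 / 338.7584 = 0.291

0.291 s


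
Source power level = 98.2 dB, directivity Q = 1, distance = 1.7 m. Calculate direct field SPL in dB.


Given values:
  Lw = 98.2 dB, Q = 1, r = 1.7 m
Formula: SPL = Lw + 10 * log10(Q / (4 * pi * r^2))
Compute 4 * pi * r^2 = 4 * pi * 1.7^2 = 36.3168
Compute Q / denom = 1 / 36.3168 = 0.02753547
Compute 10 * log10(0.02753547) = -15.6011
SPL = 98.2 + (-15.6011) = 82.6

82.6 dB


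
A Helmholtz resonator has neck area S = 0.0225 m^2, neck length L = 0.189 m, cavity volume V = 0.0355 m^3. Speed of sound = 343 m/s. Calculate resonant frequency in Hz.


Given values:
  S = 0.0225 m^2, L = 0.189 m, V = 0.0355 m^3, c = 343 m/s
Formula: f = (c / (2*pi)) * sqrt(S / (V * L))
Compute V * L = 0.0355 * 0.189 = 0.0067095
Compute S / (V * L) = 0.0225 / 0.0067095 = 3.3535
Compute sqrt(3.3535) = 1.831256
Compute c / (2*pi) = 343 / 6.283185 = 54.590148
f = 54.590148 * 1.831256 = 99.97

99.97 Hz


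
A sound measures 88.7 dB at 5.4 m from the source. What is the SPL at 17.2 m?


Given values:
  SPL1 = 88.7 dB, r1 = 5.4 m, r2 = 17.2 m
Formula: SPL2 = SPL1 - 20 * log10(r2 / r1)
Compute ratio: r2 / r1 = 17.2 / 5.4 = 3.1852
Compute log10: log10(3.1852) = 0.503137
Compute drop: 20 * 0.503137 = 10.0627
SPL2 = 88.7 - 10.0627 = 78.64

78.64 dB


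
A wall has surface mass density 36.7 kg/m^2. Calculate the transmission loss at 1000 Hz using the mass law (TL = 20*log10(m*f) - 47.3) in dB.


Given values:
  m = 36.7 kg/m^2, f = 1000 Hz
Formula: TL = 20 * log10(m * f) - 47.3
Compute m * f = 36.7 * 1000 = 36700.0
Compute log10(36700.0) = 4.564666
Compute 20 * 4.564666 = 91.2933
TL = 91.2933 - 47.3 = 43.99

43.99 dB


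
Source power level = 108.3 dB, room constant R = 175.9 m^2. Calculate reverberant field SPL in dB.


Given values:
  Lw = 108.3 dB, R = 175.9 m^2
Formula: SPL = Lw + 10 * log10(4 / R)
Compute 4 / R = 4 / 175.9 = 0.02274
Compute 10 * log10(0.02274) = -16.4321
SPL = 108.3 + (-16.4321) = 91.87

91.87 dB


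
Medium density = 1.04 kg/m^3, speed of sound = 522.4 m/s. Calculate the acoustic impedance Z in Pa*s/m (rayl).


Given values:
  rho = 1.04 kg/m^3
  c = 522.4 m/s
Formula: Z = rho * c
Z = 1.04 * 522.4
Z = 543.3

543.3 rayl


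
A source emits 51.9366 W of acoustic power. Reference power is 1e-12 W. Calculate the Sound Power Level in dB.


Given values:
  W = 51.9366 W
  W_ref = 1e-12 W
Formula: SWL = 10 * log10(W / W_ref)
Compute ratio: W / W_ref = 51936600000000
Compute log10: log10(51936600000000) = 13.715474
Multiply: SWL = 10 * 13.715474 = 137.15

137.15 dB


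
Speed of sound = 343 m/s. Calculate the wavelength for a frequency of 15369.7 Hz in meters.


Given values:
  c = 343 m/s, f = 15369.7 Hz
Formula: lambda = c / f
lambda = 343 / 15369.7
lambda = 0.0223

0.0223 m


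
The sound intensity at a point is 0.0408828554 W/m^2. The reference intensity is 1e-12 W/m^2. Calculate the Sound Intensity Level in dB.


Given values:
  I = 0.0408828554 W/m^2
  I_ref = 1e-12 W/m^2
Formula: SIL = 10 * log10(I / I_ref)
Compute ratio: I / I_ref = 40882855400
Compute log10: log10(40882855400) = 10.611541
Multiply: SIL = 10 * 10.611541 = 106.12

106.12 dB


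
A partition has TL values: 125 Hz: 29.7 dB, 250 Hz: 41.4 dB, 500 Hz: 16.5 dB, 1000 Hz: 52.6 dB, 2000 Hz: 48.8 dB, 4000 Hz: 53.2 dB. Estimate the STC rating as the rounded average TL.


Given TL values at each frequency:
  125 Hz: 29.7 dB
  250 Hz: 41.4 dB
  500 Hz: 16.5 dB
  1000 Hz: 52.6 dB
  2000 Hz: 48.8 dB
  4000 Hz: 53.2 dB
Formula: STC ~ round(average of TL values)
Sum = 29.7 + 41.4 + 16.5 + 52.6 + 48.8 + 53.2 = 242.2
Average = 242.2 / 6 = 40.37
Rounded: 40

40


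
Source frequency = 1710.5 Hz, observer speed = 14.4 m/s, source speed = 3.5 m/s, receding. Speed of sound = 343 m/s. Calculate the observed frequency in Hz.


Given values:
  f_s = 1710.5 Hz, v_o = 14.4 m/s, v_s = 3.5 m/s
  Direction: receding
Formula: f_o = f_s * (c - v_o) / (c + v_s)
Numerator: c - v_o = 343 - 14.4 = 328.6
Denominator: c + v_s = 343 + 3.5 = 346.5
f_o = 1710.5 * 328.6 / 346.5 = 1622.14

1622.14 Hz


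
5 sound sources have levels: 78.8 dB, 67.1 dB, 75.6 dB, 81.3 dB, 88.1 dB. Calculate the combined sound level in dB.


Formula: L_total = 10 * log10( sum(10^(Li/10)) )
  Source 1: 10^(78.8/10) = 75857757.5029
  Source 2: 10^(67.1/10) = 5128613.8399
  Source 3: 10^(75.6/10) = 36307805.477
  Source 4: 10^(81.3/10) = 134896288.2592
  Source 5: 10^(88.1/10) = 645654229.0347
Sum of linear values = 897844694.1137
L_total = 10 * log10(897844694.1137) = 89.53

89.53 dB


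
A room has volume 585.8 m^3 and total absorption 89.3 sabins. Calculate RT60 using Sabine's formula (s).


Given values:
  V = 585.8 m^3
  A = 89.3 sabins
Formula: RT60 = 0.161 * V / A
Numerator: 0.161 * 585.8 = 94.3138
RT60 = 94.3138 / 89.3 = 1.056

1.056 s


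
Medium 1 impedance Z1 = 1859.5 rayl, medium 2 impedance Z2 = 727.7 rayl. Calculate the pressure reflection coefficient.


Given values:
  Z1 = 1859.5 rayl, Z2 = 727.7 rayl
Formula: R = (Z2 - Z1) / (Z2 + Z1)
Numerator: Z2 - Z1 = 727.7 - 1859.5 = -1131.8
Denominator: Z2 + Z1 = 727.7 + 1859.5 = 2587.2
R = -1131.8 / 2587.2 = -0.4375

-0.4375


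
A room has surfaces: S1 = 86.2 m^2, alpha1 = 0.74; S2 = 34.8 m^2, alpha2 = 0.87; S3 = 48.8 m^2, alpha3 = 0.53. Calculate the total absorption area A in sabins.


Given surfaces:
  Surface 1: 86.2 * 0.74 = 63.788
  Surface 2: 34.8 * 0.87 = 30.276
  Surface 3: 48.8 * 0.53 = 25.864
Formula: A = sum(Si * alpha_i)
A = 63.788 + 30.276 + 25.864
A = 119.93

119.93 sabins


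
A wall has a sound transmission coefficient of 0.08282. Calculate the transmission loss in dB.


Given values:
  tau = 0.08282
Formula: TL = 10 * log10(1 / tau)
Compute 1 / tau = 1 / 0.08282 = 12.0744
Compute log10(12.0744) = 1.081866
TL = 10 * 1.081866 = 10.82

10.82 dB


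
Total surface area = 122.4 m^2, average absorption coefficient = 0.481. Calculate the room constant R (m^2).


Given values:
  S = 122.4 m^2, alpha = 0.481
Formula: R = S * alpha / (1 - alpha)
Numerator: 122.4 * 0.481 = 58.8744
Denominator: 1 - 0.481 = 0.519
R = 58.8744 / 0.519 = 113.44

113.44 m^2


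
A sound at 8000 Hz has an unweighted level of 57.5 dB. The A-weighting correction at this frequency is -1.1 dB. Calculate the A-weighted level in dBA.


Given values:
  SPL = 57.5 dB
  A-weighting at 8000 Hz = -1.1 dB
Formula: L_A = SPL + A_weight
L_A = 57.5 + (-1.1)
L_A = 56.4

56.4 dBA


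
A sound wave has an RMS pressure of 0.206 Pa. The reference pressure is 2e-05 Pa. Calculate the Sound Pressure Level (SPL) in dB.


Given values:
  p = 0.206 Pa
  p_ref = 2e-05 Pa
Formula: SPL = 20 * log10(p / p_ref)
Compute ratio: p / p_ref = 0.206 / 2e-05 = 10300
Compute log10: log10(10300) = 4.012837
Multiply: SPL = 20 * 4.012837 = 80.26

80.26 dB


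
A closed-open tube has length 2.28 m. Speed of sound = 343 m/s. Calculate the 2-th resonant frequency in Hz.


Given values:
  Tube type: closed-open, L = 2.28 m, c = 343 m/s, n = 2
Formula: f_n = (2n - 1) * c / (4 * L)
Compute 2n - 1 = 2*2 - 1 = 3
Compute 4 * L = 4 * 2.28 = 9.12
f = 3 * 343 / 9.12
f = 112.83

112.83 Hz


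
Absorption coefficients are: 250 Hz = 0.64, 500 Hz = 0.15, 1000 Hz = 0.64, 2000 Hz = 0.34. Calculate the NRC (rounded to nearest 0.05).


Given values:
  a_250 = 0.64, a_500 = 0.15
  a_1000 = 0.64, a_2000 = 0.34
Formula: NRC = (a250 + a500 + a1000 + a2000) / 4
Sum = 0.64 + 0.15 + 0.64 + 0.34 = 1.77
NRC = 1.77 / 4 = 0.4425
Rounded to nearest 0.05: 0.45

0.45


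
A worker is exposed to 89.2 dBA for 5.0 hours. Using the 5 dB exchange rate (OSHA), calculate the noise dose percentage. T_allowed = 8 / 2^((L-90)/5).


Given values:
  L = 89.2 dBA, T = 5.0 hours
Formula: T_allowed = 8 / 2^((L - 90) / 5)
Compute exponent: (89.2 - 90) / 5 = -0.16
Compute 2^(-0.16) = 0.895025
T_allowed = 8 / 0.895025 = 8.938298 hours
Dose = (T / T_allowed) * 100
Dose = (5.0 / 8.938298) * 100 = 55.94

55.94 %


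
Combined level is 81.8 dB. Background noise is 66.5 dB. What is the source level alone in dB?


Given values:
  L_total = 81.8 dB, L_bg = 66.5 dB
Formula: L_source = 10 * log10(10^(L_total/10) - 10^(L_bg/10))
Convert to linear:
  10^(81.8/10) = 151356124.8436
  10^(66.5/10) = 4466835.9215
Difference: 151356124.8436 - 4466835.9215 = 146889288.9221
L_source = 10 * log10(146889288.9221) = 81.67

81.67 dB


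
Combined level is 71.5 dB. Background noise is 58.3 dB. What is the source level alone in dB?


Given values:
  L_total = 71.5 dB, L_bg = 58.3 dB
Formula: L_source = 10 * log10(10^(L_total/10) - 10^(L_bg/10))
Convert to linear:
  10^(71.5/10) = 14125375.4462
  10^(58.3/10) = 676082.9754
Difference: 14125375.4462 - 676082.9754 = 13449292.4708
L_source = 10 * log10(13449292.4708) = 71.29

71.29 dB


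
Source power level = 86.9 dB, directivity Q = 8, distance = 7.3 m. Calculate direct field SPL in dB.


Given values:
  Lw = 86.9 dB, Q = 8, r = 7.3 m
Formula: SPL = Lw + 10 * log10(Q / (4 * pi * r^2))
Compute 4 * pi * r^2 = 4 * pi * 7.3^2 = 669.6619
Compute Q / denom = 8 / 669.6619 = 0.01194633
Compute 10 * log10(0.01194633) = -19.2277
SPL = 86.9 + (-19.2277) = 67.67

67.67 dB


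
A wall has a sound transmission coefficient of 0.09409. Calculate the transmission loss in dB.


Given values:
  tau = 0.09409
Formula: TL = 10 * log10(1 / tau)
Compute 1 / tau = 1 / 0.09409 = 10.6281
Compute log10(10.6281) = 1.026456
TL = 10 * 1.026456 = 10.26

10.26 dB


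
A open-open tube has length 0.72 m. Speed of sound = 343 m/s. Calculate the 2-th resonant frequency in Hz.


Given values:
  Tube type: open-open, L = 0.72 m, c = 343 m/s, n = 2
Formula: f_n = n * c / (2 * L)
Compute 2 * L = 2 * 0.72 = 1.44
f = 2 * 343 / 1.44
f = 476.39

476.39 Hz


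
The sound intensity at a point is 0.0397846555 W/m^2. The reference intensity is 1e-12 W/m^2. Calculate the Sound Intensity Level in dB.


Given values:
  I = 0.0397846555 W/m^2
  I_ref = 1e-12 W/m^2
Formula: SIL = 10 * log10(I / I_ref)
Compute ratio: I / I_ref = 39784655500
Compute log10: log10(39784655500) = 10.599716
Multiply: SIL = 10 * 10.599716 = 106.0

106.0 dB


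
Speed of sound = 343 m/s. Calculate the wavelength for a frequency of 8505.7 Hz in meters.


Given values:
  c = 343 m/s, f = 8505.7 Hz
Formula: lambda = c / f
lambda = 343 / 8505.7
lambda = 0.0403

0.0403 m


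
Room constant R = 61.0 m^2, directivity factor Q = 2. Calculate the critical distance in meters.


Given values:
  R = 61.0 m^2, Q = 2
Formula: d_c = 0.141 * sqrt(Q * R)
Compute Q * R = 2 * 61.0 = 122.0
Compute sqrt(122.0) = 11.0454
d_c = 0.141 * 11.0454 = 1.557

1.557 m


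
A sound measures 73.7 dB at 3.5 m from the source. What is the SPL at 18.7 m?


Given values:
  SPL1 = 73.7 dB, r1 = 3.5 m, r2 = 18.7 m
Formula: SPL2 = SPL1 - 20 * log10(r2 / r1)
Compute ratio: r2 / r1 = 18.7 / 3.5 = 5.3429
Compute log10: log10(5.3429) = 0.727777
Compute drop: 20 * 0.727777 = 14.5555
SPL2 = 73.7 - 14.5555 = 59.14

59.14 dB


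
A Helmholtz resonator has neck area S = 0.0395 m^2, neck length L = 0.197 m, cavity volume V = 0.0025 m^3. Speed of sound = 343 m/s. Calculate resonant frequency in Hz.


Given values:
  S = 0.0395 m^2, L = 0.197 m, V = 0.0025 m^3, c = 343 m/s
Formula: f = (c / (2*pi)) * sqrt(S / (V * L))
Compute V * L = 0.0025 * 0.197 = 0.0004925
Compute S / (V * L) = 0.0395 / 0.0004925 = 80.203
Compute sqrt(80.203) = 8.955613
Compute c / (2*pi) = 343 / 6.283185 = 54.590148
f = 54.590148 * 8.955613 = 488.89

488.89 Hz


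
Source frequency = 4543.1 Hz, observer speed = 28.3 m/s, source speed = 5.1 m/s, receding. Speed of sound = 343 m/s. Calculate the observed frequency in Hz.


Given values:
  f_s = 4543.1 Hz, v_o = 28.3 m/s, v_s = 5.1 m/s
  Direction: receding
Formula: f_o = f_s * (c - v_o) / (c + v_s)
Numerator: c - v_o = 343 - 28.3 = 314.7
Denominator: c + v_s = 343 + 5.1 = 348.1
f_o = 4543.1 * 314.7 / 348.1 = 4107.19

4107.19 Hz


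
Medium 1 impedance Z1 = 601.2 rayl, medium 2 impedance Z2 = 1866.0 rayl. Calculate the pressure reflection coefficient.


Given values:
  Z1 = 601.2 rayl, Z2 = 1866.0 rayl
Formula: R = (Z2 - Z1) / (Z2 + Z1)
Numerator: Z2 - Z1 = 1866.0 - 601.2 = 1264.8
Denominator: Z2 + Z1 = 1866.0 + 601.2 = 2467.2
R = 1264.8 / 2467.2 = 0.5126

0.5126


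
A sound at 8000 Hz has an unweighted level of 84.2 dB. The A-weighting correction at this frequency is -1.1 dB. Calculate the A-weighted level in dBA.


Given values:
  SPL = 84.2 dB
  A-weighting at 8000 Hz = -1.1 dB
Formula: L_A = SPL + A_weight
L_A = 84.2 + (-1.1)
L_A = 83.1

83.1 dBA


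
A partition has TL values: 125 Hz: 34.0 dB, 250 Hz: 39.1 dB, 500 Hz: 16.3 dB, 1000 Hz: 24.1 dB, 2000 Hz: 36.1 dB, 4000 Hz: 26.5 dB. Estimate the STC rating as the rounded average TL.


Given TL values at each frequency:
  125 Hz: 34.0 dB
  250 Hz: 39.1 dB
  500 Hz: 16.3 dB
  1000 Hz: 24.1 dB
  2000 Hz: 36.1 dB
  4000 Hz: 26.5 dB
Formula: STC ~ round(average of TL values)
Sum = 34.0 + 39.1 + 16.3 + 24.1 + 36.1 + 26.5 = 176.1
Average = 176.1 / 6 = 29.35
Rounded: 29

29


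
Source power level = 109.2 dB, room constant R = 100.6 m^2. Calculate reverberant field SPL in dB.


Given values:
  Lw = 109.2 dB, R = 100.6 m^2
Formula: SPL = Lw + 10 * log10(4 / R)
Compute 4 / R = 4 / 100.6 = 0.039761
Compute 10 * log10(0.039761) = -14.0054
SPL = 109.2 + (-14.0054) = 95.19

95.19 dB


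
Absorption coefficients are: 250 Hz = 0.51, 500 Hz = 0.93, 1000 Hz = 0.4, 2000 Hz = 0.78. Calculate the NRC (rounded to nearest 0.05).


Given values:
  a_250 = 0.51, a_500 = 0.93
  a_1000 = 0.4, a_2000 = 0.78
Formula: NRC = (a250 + a500 + a1000 + a2000) / 4
Sum = 0.51 + 0.93 + 0.4 + 0.78 = 2.62
NRC = 2.62 / 4 = 0.655
Rounded to nearest 0.05: 0.65

0.65


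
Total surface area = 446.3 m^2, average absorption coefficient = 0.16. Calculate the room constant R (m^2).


Given values:
  S = 446.3 m^2, alpha = 0.16
Formula: R = S * alpha / (1 - alpha)
Numerator: 446.3 * 0.16 = 71.408
Denominator: 1 - 0.16 = 0.84
R = 71.408 / 0.84 = 85.01

85.01 m^2


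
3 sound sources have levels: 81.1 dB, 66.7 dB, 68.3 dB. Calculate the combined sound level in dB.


Formula: L_total = 10 * log10( sum(10^(Li/10)) )
  Source 1: 10^(81.1/10) = 128824955.1693
  Source 2: 10^(66.7/10) = 4677351.4129
  Source 3: 10^(68.3/10) = 6760829.7539
Sum of linear values = 140263136.3361
L_total = 10 * log10(140263136.3361) = 81.47

81.47 dB


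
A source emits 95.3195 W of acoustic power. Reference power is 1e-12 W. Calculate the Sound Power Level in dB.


Given values:
  W = 95.3195 W
  W_ref = 1e-12 W
Formula: SWL = 10 * log10(W / W_ref)
Compute ratio: W / W_ref = 95319500000000
Compute log10: log10(95319500000000) = 13.979182
Multiply: SWL = 10 * 13.979182 = 139.79

139.79 dB


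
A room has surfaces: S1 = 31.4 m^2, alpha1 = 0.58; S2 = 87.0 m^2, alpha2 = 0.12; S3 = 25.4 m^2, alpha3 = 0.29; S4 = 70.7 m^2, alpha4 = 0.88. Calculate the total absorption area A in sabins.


Given surfaces:
  Surface 1: 31.4 * 0.58 = 18.212
  Surface 2: 87.0 * 0.12 = 10.44
  Surface 3: 25.4 * 0.29 = 7.366
  Surface 4: 70.7 * 0.88 = 62.216
Formula: A = sum(Si * alpha_i)
A = 18.212 + 10.44 + 7.366 + 62.216
A = 98.23

98.23 sabins


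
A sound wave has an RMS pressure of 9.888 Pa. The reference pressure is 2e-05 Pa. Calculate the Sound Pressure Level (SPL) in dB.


Given values:
  p = 9.888 Pa
  p_ref = 2e-05 Pa
Formula: SPL = 20 * log10(p / p_ref)
Compute ratio: p / p_ref = 9.888 / 2e-05 = 494400
Compute log10: log10(494400) = 5.694078
Multiply: SPL = 20 * 5.694078 = 113.88

113.88 dB


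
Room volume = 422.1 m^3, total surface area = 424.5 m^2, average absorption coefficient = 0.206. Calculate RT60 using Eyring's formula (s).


Given values:
  V = 422.1 m^3, S = 424.5 m^2, alpha = 0.206
Formula: RT60 = 0.161 * V / (-S * ln(1 - alpha))
Compute ln(1 - 0.206) = ln(0.794) = -0.230672
Denominator: -424.5 * -0.230672 = 97.9203
Numerator: 0.161 * 422.1 = 67.9581
RT60 = 67.9581 / 97.9203 = 0.694

0.694 s


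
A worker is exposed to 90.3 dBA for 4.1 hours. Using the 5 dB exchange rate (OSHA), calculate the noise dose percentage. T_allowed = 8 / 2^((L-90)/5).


Given values:
  L = 90.3 dBA, T = 4.1 hours
Formula: T_allowed = 8 / 2^((L - 90) / 5)
Compute exponent: (90.3 - 90) / 5 = 0.06
Compute 2^(0.06) = 1.042466
T_allowed = 8 / 1.042466 = 7.674111 hours
Dose = (T / T_allowed) * 100
Dose = (4.1 / 7.674111) * 100 = 53.43

53.43 %


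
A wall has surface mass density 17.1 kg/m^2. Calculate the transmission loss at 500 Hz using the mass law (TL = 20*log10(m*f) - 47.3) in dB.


Given values:
  m = 17.1 kg/m^2, f = 500 Hz
Formula: TL = 20 * log10(m * f) - 47.3
Compute m * f = 17.1 * 500 = 8550.0
Compute log10(8550.0) = 3.931966
Compute 20 * 3.931966 = 78.6393
TL = 78.6393 - 47.3 = 31.34

31.34 dB


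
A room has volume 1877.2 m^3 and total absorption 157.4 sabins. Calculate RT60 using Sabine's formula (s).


Given values:
  V = 1877.2 m^3
  A = 157.4 sabins
Formula: RT60 = 0.161 * V / A
Numerator: 0.161 * 1877.2 = 302.2292
RT60 = 302.2292 / 157.4 = 1.92

1.92 s


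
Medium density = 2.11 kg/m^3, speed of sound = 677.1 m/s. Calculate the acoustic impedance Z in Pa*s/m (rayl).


Given values:
  rho = 2.11 kg/m^3
  c = 677.1 m/s
Formula: Z = rho * c
Z = 2.11 * 677.1
Z = 1428.68

1428.68 rayl


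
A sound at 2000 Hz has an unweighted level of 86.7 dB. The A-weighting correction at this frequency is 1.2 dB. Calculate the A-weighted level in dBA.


Given values:
  SPL = 86.7 dB
  A-weighting at 2000 Hz = 1.2 dB
Formula: L_A = SPL + A_weight
L_A = 86.7 + (1.2)
L_A = 87.9

87.9 dBA


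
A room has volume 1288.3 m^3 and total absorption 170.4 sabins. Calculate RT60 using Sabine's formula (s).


Given values:
  V = 1288.3 m^3
  A = 170.4 sabins
Formula: RT60 = 0.161 * V / A
Numerator: 0.161 * 1288.3 = 207.4163
RT60 = 207.4163 / 170.4 = 1.217

1.217 s


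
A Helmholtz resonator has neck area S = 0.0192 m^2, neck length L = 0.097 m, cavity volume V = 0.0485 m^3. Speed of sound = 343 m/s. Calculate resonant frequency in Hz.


Given values:
  S = 0.0192 m^2, L = 0.097 m, V = 0.0485 m^3, c = 343 m/s
Formula: f = (c / (2*pi)) * sqrt(S / (V * L))
Compute V * L = 0.0485 * 0.097 = 0.0047045
Compute S / (V * L) = 0.0192 / 0.0047045 = 4.0812
Compute sqrt(4.0812) = 2.020198
Compute c / (2*pi) = 343 / 6.283185 = 54.590148
f = 54.590148 * 2.020198 = 110.28

110.28 Hz


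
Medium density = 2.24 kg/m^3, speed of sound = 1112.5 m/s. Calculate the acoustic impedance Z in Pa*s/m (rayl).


Given values:
  rho = 2.24 kg/m^3
  c = 1112.5 m/s
Formula: Z = rho * c
Z = 2.24 * 1112.5
Z = 2492.0

2492.0 rayl


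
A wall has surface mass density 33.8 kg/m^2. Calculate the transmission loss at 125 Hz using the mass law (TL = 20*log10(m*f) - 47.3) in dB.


Given values:
  m = 33.8 kg/m^2, f = 125 Hz
Formula: TL = 20 * log10(m * f) - 47.3
Compute m * f = 33.8 * 125 = 4225.0
Compute log10(4225.0) = 3.625827
Compute 20 * 3.625827 = 72.5165
TL = 72.5165 - 47.3 = 25.22

25.22 dB


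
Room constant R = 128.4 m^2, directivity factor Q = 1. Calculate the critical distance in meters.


Given values:
  R = 128.4 m^2, Q = 1
Formula: d_c = 0.141 * sqrt(Q * R)
Compute Q * R = 1 * 128.4 = 128.4
Compute sqrt(128.4) = 11.3314
d_c = 0.141 * 11.3314 = 1.598

1.598 m


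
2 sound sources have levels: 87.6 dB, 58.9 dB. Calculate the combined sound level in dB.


Formula: L_total = 10 * log10( sum(10^(Li/10)) )
  Source 1: 10^(87.6/10) = 575439937.3372
  Source 2: 10^(58.9/10) = 776247.1166
Sum of linear values = 576216184.4538
L_total = 10 * log10(576216184.4538) = 87.61

87.61 dB


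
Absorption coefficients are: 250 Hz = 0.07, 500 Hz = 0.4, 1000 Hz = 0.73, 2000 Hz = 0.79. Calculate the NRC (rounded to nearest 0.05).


Given values:
  a_250 = 0.07, a_500 = 0.4
  a_1000 = 0.73, a_2000 = 0.79
Formula: NRC = (a250 + a500 + a1000 + a2000) / 4
Sum = 0.07 + 0.4 + 0.73 + 0.79 = 1.99
NRC = 1.99 / 4 = 0.4975
Rounded to nearest 0.05: 0.5

0.5


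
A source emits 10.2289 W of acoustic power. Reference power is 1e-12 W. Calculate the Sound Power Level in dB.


Given values:
  W = 10.2289 W
  W_ref = 1e-12 W
Formula: SWL = 10 * log10(W / W_ref)
Compute ratio: W / W_ref = 10228900000000
Compute log10: log10(10228900000000) = 13.009829
Multiply: SWL = 10 * 13.009829 = 130.1

130.1 dB


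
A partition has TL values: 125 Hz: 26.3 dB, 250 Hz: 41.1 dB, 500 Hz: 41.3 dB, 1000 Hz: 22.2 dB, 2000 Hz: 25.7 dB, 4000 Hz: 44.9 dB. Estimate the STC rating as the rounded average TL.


Given TL values at each frequency:
  125 Hz: 26.3 dB
  250 Hz: 41.1 dB
  500 Hz: 41.3 dB
  1000 Hz: 22.2 dB
  2000 Hz: 25.7 dB
  4000 Hz: 44.9 dB
Formula: STC ~ round(average of TL values)
Sum = 26.3 + 41.1 + 41.3 + 22.2 + 25.7 + 44.9 = 201.5
Average = 201.5 / 6 = 33.58
Rounded: 34

34


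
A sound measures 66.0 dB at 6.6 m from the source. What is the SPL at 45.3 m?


Given values:
  SPL1 = 66.0 dB, r1 = 6.6 m, r2 = 45.3 m
Formula: SPL2 = SPL1 - 20 * log10(r2 / r1)
Compute ratio: r2 / r1 = 45.3 / 6.6 = 6.8636
Compute log10: log10(6.8636) = 0.836552
Compute drop: 20 * 0.836552 = 16.731
SPL2 = 66.0 - 16.731 = 49.27

49.27 dB


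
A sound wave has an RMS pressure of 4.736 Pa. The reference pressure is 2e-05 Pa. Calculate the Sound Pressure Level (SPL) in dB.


Given values:
  p = 4.736 Pa
  p_ref = 2e-05 Pa
Formula: SPL = 20 * log10(p / p_ref)
Compute ratio: p / p_ref = 4.736 / 2e-05 = 236800
Compute log10: log10(236800) = 5.374382
Multiply: SPL = 20 * 5.374382 = 107.49

107.49 dB


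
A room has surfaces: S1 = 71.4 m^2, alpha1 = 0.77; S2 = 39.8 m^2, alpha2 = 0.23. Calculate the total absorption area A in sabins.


Given surfaces:
  Surface 1: 71.4 * 0.77 = 54.978
  Surface 2: 39.8 * 0.23 = 9.154
Formula: A = sum(Si * alpha_i)
A = 54.978 + 9.154
A = 64.13

64.13 sabins


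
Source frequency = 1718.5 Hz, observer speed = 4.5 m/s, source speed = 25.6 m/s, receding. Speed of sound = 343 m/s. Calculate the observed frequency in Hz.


Given values:
  f_s = 1718.5 Hz, v_o = 4.5 m/s, v_s = 25.6 m/s
  Direction: receding
Formula: f_o = f_s * (c - v_o) / (c + v_s)
Numerator: c - v_o = 343 - 4.5 = 338.5
Denominator: c + v_s = 343 + 25.6 = 368.6
f_o = 1718.5 * 338.5 / 368.6 = 1578.17

1578.17 Hz


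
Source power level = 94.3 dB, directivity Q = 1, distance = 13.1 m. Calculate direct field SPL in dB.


Given values:
  Lw = 94.3 dB, Q = 1, r = 13.1 m
Formula: SPL = Lw + 10 * log10(Q / (4 * pi * r^2))
Compute 4 * pi * r^2 = 4 * pi * 13.1^2 = 2156.5149
Compute Q / denom = 1 / 2156.5149 = 0.00046371
Compute 10 * log10(0.00046371) = -33.3375
SPL = 94.3 + (-33.3375) = 60.96

60.96 dB


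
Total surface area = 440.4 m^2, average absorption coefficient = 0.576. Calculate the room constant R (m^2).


Given values:
  S = 440.4 m^2, alpha = 0.576
Formula: R = S * alpha / (1 - alpha)
Numerator: 440.4 * 0.576 = 253.6704
Denominator: 1 - 0.576 = 0.424
R = 253.6704 / 0.424 = 598.28

598.28 m^2


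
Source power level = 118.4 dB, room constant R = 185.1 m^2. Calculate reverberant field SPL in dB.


Given values:
  Lw = 118.4 dB, R = 185.1 m^2
Formula: SPL = Lw + 10 * log10(4 / R)
Compute 4 / R = 4 / 185.1 = 0.02161
Compute 10 * log10(0.02161) = -16.6535
SPL = 118.4 + (-16.6535) = 101.75

101.75 dB


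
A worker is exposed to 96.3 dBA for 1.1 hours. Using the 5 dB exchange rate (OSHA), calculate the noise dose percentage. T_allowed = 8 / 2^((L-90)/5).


Given values:
  L = 96.3 dBA, T = 1.1 hours
Formula: T_allowed = 8 / 2^((L - 90) / 5)
Compute exponent: (96.3 - 90) / 5 = 1.26
Compute 2^(1.26) = 2.394957
T_allowed = 8 / 2.394957 = 3.340352 hours
Dose = (T / T_allowed) * 100
Dose = (1.1 / 3.340352) * 100 = 32.93

32.93 %


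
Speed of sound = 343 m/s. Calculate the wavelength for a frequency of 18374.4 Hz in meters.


Given values:
  c = 343 m/s, f = 18374.4 Hz
Formula: lambda = c / f
lambda = 343 / 18374.4
lambda = 0.0187

0.0187 m


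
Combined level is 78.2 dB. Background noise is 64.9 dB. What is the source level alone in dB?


Given values:
  L_total = 78.2 dB, L_bg = 64.9 dB
Formula: L_source = 10 * log10(10^(L_total/10) - 10^(L_bg/10))
Convert to linear:
  10^(78.2/10) = 66069344.8008
  10^(64.9/10) = 3090295.4325
Difference: 66069344.8008 - 3090295.4325 = 62979049.3683
L_source = 10 * log10(62979049.3683) = 77.99

77.99 dB


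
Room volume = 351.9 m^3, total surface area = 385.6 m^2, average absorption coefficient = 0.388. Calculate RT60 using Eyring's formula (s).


Given values:
  V = 351.9 m^3, S = 385.6 m^2, alpha = 0.388
Formula: RT60 = 0.161 * V / (-S * ln(1 - alpha))
Compute ln(1 - 0.388) = ln(0.612) = -0.491023
Denominator: -385.6 * -0.491023 = 189.3385
Numerator: 0.161 * 351.9 = 56.6559
RT60 = 56.6559 / 189.3385 = 0.299

0.299 s


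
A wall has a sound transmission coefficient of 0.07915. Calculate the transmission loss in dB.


Given values:
  tau = 0.07915
Formula: TL = 10 * log10(1 / tau)
Compute 1 / tau = 1 / 0.07915 = 12.6342
Compute log10(12.6342) = 1.101548
TL = 10 * 1.101548 = 11.02

11.02 dB


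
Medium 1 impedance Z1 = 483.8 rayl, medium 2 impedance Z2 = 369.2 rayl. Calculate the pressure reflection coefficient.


Given values:
  Z1 = 483.8 rayl, Z2 = 369.2 rayl
Formula: R = (Z2 - Z1) / (Z2 + Z1)
Numerator: Z2 - Z1 = 369.2 - 483.8 = -114.6
Denominator: Z2 + Z1 = 369.2 + 483.8 = 853.0
R = -114.6 / 853.0 = -0.1343

-0.1343


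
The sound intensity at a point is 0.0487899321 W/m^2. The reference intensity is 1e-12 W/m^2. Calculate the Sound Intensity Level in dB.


Given values:
  I = 0.0487899321 W/m^2
  I_ref = 1e-12 W/m^2
Formula: SIL = 10 * log10(I / I_ref)
Compute ratio: I / I_ref = 48789932100
Compute log10: log10(48789932100) = 10.68833
Multiply: SIL = 10 * 10.68833 = 106.88

106.88 dB


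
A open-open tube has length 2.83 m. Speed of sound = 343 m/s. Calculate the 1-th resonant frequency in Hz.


Given values:
  Tube type: open-open, L = 2.83 m, c = 343 m/s, n = 1
Formula: f_n = n * c / (2 * L)
Compute 2 * L = 2 * 2.83 = 5.66
f = 1 * 343 / 5.66
f = 60.6

60.6 Hz


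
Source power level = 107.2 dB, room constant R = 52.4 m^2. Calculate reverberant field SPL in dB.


Given values:
  Lw = 107.2 dB, R = 52.4 m^2
Formula: SPL = Lw + 10 * log10(4 / R)
Compute 4 / R = 4 / 52.4 = 0.076336
Compute 10 * log10(0.076336) = -11.1727
SPL = 107.2 + (-11.1727) = 96.03

96.03 dB


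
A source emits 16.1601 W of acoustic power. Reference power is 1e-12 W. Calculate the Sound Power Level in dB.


Given values:
  W = 16.1601 W
  W_ref = 1e-12 W
Formula: SWL = 10 * log10(W / W_ref)
Compute ratio: W / W_ref = 16160100000000
Compute log10: log10(16160100000000) = 13.208444
Multiply: SWL = 10 * 13.208444 = 132.08

132.08 dB


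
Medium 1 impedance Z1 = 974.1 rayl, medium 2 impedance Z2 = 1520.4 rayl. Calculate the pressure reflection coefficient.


Given values:
  Z1 = 974.1 rayl, Z2 = 1520.4 rayl
Formula: R = (Z2 - Z1) / (Z2 + Z1)
Numerator: Z2 - Z1 = 1520.4 - 974.1 = 546.3
Denominator: Z2 + Z1 = 1520.4 + 974.1 = 2494.5
R = 546.3 / 2494.5 = 0.219

0.219


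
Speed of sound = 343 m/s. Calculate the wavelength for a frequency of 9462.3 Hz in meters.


Given values:
  c = 343 m/s, f = 9462.3 Hz
Formula: lambda = c / f
lambda = 343 / 9462.3
lambda = 0.0362

0.0362 m


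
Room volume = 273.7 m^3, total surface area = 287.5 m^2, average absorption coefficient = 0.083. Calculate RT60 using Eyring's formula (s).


Given values:
  V = 273.7 m^3, S = 287.5 m^2, alpha = 0.083
Formula: RT60 = 0.161 * V / (-S * ln(1 - alpha))
Compute ln(1 - 0.083) = ln(0.917) = -0.086648
Denominator: -287.5 * -0.086648 = 24.9113
Numerator: 0.161 * 273.7 = 44.0657
RT60 = 44.0657 / 24.9113 = 1.769

1.769 s


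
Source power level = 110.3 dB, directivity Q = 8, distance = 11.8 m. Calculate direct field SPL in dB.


Given values:
  Lw = 110.3 dB, Q = 8, r = 11.8 m
Formula: SPL = Lw + 10 * log10(Q / (4 * pi * r^2))
Compute 4 * pi * r^2 = 4 * pi * 11.8^2 = 1749.7414
Compute Q / denom = 8 / 1749.7414 = 0.0045721
Compute 10 * log10(0.0045721) = -23.3988
SPL = 110.3 + (-23.3988) = 86.9

86.9 dB


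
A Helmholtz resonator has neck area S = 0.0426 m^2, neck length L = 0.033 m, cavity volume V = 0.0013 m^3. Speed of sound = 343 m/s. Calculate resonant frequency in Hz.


Given values:
  S = 0.0426 m^2, L = 0.033 m, V = 0.0013 m^3, c = 343 m/s
Formula: f = (c / (2*pi)) * sqrt(S / (V * L))
Compute V * L = 0.0013 * 0.033 = 4.29e-05
Compute S / (V * L) = 0.0426 / 4.29e-05 = 993.007
Compute sqrt(993.007) = 31.512014
Compute c / (2*pi) = 343 / 6.283185 = 54.590148
f = 54.590148 * 31.512014 = 1720.25

1720.25 Hz


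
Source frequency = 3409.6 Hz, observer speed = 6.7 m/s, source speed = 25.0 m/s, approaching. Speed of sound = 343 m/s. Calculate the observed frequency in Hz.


Given values:
  f_s = 3409.6 Hz, v_o = 6.7 m/s, v_s = 25.0 m/s
  Direction: approaching
Formula: f_o = f_s * (c + v_o) / (c - v_s)
Numerator: c + v_o = 343 + 6.7 = 349.7
Denominator: c - v_s = 343 - 25.0 = 318.0
f_o = 3409.6 * 349.7 / 318.0 = 3749.49

3749.49 Hz


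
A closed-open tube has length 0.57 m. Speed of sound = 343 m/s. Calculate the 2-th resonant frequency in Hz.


Given values:
  Tube type: closed-open, L = 0.57 m, c = 343 m/s, n = 2
Formula: f_n = (2n - 1) * c / (4 * L)
Compute 2n - 1 = 2*2 - 1 = 3
Compute 4 * L = 4 * 0.57 = 2.28
f = 3 * 343 / 2.28
f = 451.32

451.32 Hz


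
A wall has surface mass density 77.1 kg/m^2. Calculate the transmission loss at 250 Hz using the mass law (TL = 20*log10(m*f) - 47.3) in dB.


Given values:
  m = 77.1 kg/m^2, f = 250 Hz
Formula: TL = 20 * log10(m * f) - 47.3
Compute m * f = 77.1 * 250 = 19275.0
Compute log10(19275.0) = 4.284994
Compute 20 * 4.284994 = 85.6999
TL = 85.6999 - 47.3 = 38.4

38.4 dB


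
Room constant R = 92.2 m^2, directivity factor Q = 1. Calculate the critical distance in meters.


Given values:
  R = 92.2 m^2, Q = 1
Formula: d_c = 0.141 * sqrt(Q * R)
Compute Q * R = 1 * 92.2 = 92.2
Compute sqrt(92.2) = 9.6021
d_c = 0.141 * 9.6021 = 1.354

1.354 m


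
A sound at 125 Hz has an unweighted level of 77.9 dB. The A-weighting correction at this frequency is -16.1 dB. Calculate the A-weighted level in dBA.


Given values:
  SPL = 77.9 dB
  A-weighting at 125 Hz = -16.1 dB
Formula: L_A = SPL + A_weight
L_A = 77.9 + (-16.1)
L_A = 61.8

61.8 dBA


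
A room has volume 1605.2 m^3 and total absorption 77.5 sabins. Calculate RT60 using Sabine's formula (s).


Given values:
  V = 1605.2 m^3
  A = 77.5 sabins
Formula: RT60 = 0.161 * V / A
Numerator: 0.161 * 1605.2 = 258.4372
RT60 = 258.4372 / 77.5 = 3.335

3.335 s


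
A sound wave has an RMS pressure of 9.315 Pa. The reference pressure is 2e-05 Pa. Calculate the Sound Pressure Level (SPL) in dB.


Given values:
  p = 9.315 Pa
  p_ref = 2e-05 Pa
Formula: SPL = 20 * log10(p / p_ref)
Compute ratio: p / p_ref = 9.315 / 2e-05 = 465750
Compute log10: log10(465750) = 5.668153
Multiply: SPL = 20 * 5.668153 = 113.36

113.36 dB


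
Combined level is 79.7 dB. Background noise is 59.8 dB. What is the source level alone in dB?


Given values:
  L_total = 79.7 dB, L_bg = 59.8 dB
Formula: L_source = 10 * log10(10^(L_total/10) - 10^(L_bg/10))
Convert to linear:
  10^(79.7/10) = 93325430.0797
  10^(59.8/10) = 954992.586
Difference: 93325430.0797 - 954992.586 = 92370437.4937
L_source = 10 * log10(92370437.4937) = 79.66

79.66 dB


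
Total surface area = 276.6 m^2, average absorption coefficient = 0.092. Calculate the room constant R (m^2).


Given values:
  S = 276.6 m^2, alpha = 0.092
Formula: R = S * alpha / (1 - alpha)
Numerator: 276.6 * 0.092 = 25.4472
Denominator: 1 - 0.092 = 0.908
R = 25.4472 / 0.908 = 28.03

28.03 m^2


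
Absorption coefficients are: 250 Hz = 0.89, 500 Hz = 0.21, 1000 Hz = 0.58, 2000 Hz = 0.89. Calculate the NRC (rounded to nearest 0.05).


Given values:
  a_250 = 0.89, a_500 = 0.21
  a_1000 = 0.58, a_2000 = 0.89
Formula: NRC = (a250 + a500 + a1000 + a2000) / 4
Sum = 0.89 + 0.21 + 0.58 + 0.89 = 2.57
NRC = 2.57 / 4 = 0.6425
Rounded to nearest 0.05: 0.65

0.65


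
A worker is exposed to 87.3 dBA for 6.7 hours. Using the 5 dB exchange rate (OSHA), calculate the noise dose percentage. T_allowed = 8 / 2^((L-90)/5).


Given values:
  L = 87.3 dBA, T = 6.7 hours
Formula: T_allowed = 8 / 2^((L - 90) / 5)
Compute exponent: (87.3 - 90) / 5 = -0.54
Compute 2^(-0.54) = 0.687771
T_allowed = 8 / 0.687771 = 11.631779 hours
Dose = (T / T_allowed) * 100
Dose = (6.7 / 11.631779) * 100 = 57.6

57.6 %


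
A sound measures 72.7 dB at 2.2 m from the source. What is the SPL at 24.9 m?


Given values:
  SPL1 = 72.7 dB, r1 = 2.2 m, r2 = 24.9 m
Formula: SPL2 = SPL1 - 20 * log10(r2 / r1)
Compute ratio: r2 / r1 = 24.9 / 2.2 = 11.3182
Compute log10: log10(11.3182) = 1.053777
Compute drop: 20 * 1.053777 = 21.0755
SPL2 = 72.7 - 21.0755 = 51.62

51.62 dB


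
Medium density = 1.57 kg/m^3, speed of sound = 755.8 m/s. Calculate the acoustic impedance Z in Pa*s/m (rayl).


Given values:
  rho = 1.57 kg/m^3
  c = 755.8 m/s
Formula: Z = rho * c
Z = 1.57 * 755.8
Z = 1186.61

1186.61 rayl


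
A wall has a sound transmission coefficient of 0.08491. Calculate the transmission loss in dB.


Given values:
  tau = 0.08491
Formula: TL = 10 * log10(1 / tau)
Compute 1 / tau = 1 / 0.08491 = 11.7772
Compute log10(11.7772) = 1.071042
TL = 10 * 1.071042 = 10.71

10.71 dB


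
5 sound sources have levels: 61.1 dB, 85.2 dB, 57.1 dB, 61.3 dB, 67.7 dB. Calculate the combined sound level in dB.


Formula: L_total = 10 * log10( sum(10^(Li/10)) )
  Source 1: 10^(61.1/10) = 1288249.5517
  Source 2: 10^(85.2/10) = 331131121.4826
  Source 3: 10^(57.1/10) = 512861.384
  Source 4: 10^(61.3/10) = 1348962.8826
  Source 5: 10^(67.7/10) = 5888436.5536
Sum of linear values = 340169631.8545
L_total = 10 * log10(340169631.8545) = 85.32

85.32 dB


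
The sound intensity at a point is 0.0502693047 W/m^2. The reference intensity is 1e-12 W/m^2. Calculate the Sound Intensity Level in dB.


Given values:
  I = 0.0502693047 W/m^2
  I_ref = 1e-12 W/m^2
Formula: SIL = 10 * log10(I / I_ref)
Compute ratio: I / I_ref = 50269304700
Compute log10: log10(50269304700) = 10.701303
Multiply: SIL = 10 * 10.701303 = 107.01

107.01 dB


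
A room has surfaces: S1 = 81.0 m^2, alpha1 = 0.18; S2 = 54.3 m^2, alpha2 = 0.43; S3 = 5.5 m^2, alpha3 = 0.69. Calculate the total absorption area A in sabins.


Given surfaces:
  Surface 1: 81.0 * 0.18 = 14.58
  Surface 2: 54.3 * 0.43 = 23.349
  Surface 3: 5.5 * 0.69 = 3.795
Formula: A = sum(Si * alpha_i)
A = 14.58 + 23.349 + 3.795
A = 41.72

41.72 sabins


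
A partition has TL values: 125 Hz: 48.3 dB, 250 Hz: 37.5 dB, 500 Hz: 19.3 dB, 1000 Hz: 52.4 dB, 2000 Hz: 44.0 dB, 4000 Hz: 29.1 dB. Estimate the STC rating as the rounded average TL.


Given TL values at each frequency:
  125 Hz: 48.3 dB
  250 Hz: 37.5 dB
  500 Hz: 19.3 dB
  1000 Hz: 52.4 dB
  2000 Hz: 44.0 dB
  4000 Hz: 29.1 dB
Formula: STC ~ round(average of TL values)
Sum = 48.3 + 37.5 + 19.3 + 52.4 + 44.0 + 29.1 = 230.6
Average = 230.6 / 6 = 38.43
Rounded: 38

38


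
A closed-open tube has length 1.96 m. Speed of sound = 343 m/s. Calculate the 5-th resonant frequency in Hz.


Given values:
  Tube type: closed-open, L = 1.96 m, c = 343 m/s, n = 5
Formula: f_n = (2n - 1) * c / (4 * L)
Compute 2n - 1 = 2*5 - 1 = 9
Compute 4 * L = 4 * 1.96 = 7.84
f = 9 * 343 / 7.84
f = 393.75

393.75 Hz


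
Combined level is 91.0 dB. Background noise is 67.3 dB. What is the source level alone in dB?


Given values:
  L_total = 91.0 dB, L_bg = 67.3 dB
Formula: L_source = 10 * log10(10^(L_total/10) - 10^(L_bg/10))
Convert to linear:
  10^(91.0/10) = 1258925411.7942
  10^(67.3/10) = 5370317.9637
Difference: 1258925411.7942 - 5370317.9637 = 1253555093.8305
L_source = 10 * log10(1253555093.8305) = 90.98

90.98 dB
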